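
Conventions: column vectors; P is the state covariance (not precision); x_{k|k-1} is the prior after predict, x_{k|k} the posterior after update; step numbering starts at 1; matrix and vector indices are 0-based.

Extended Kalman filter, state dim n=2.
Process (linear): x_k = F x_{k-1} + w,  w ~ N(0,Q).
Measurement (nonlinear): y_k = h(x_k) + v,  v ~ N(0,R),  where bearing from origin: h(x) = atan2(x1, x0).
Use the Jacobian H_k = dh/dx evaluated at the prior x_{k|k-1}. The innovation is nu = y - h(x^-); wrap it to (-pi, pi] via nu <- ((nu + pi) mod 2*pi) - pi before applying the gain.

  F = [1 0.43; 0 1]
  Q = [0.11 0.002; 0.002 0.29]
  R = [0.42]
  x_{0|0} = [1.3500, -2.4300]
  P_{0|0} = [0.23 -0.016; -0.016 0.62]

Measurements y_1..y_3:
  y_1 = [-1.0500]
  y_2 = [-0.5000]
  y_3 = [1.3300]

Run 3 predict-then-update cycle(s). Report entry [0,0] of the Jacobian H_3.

step 1: x^-=[0.3051, -2.4300]  P^-=[0.4409 0.2526; 0.2526 0.9100]  H_jac=[0.4051 0.0509]  S=[0.5051]  K=[0.3790; 0.2942]  nu=[0.3959]  x^+=[0.4552, -2.3135]  P^+=[0.3683 0.1963; 0.1963 0.8663]
step 2: x^-=[-0.5397, -2.3135]  P^-=[0.8073 0.5708; 0.5708 1.1563]  H_jac=[0.4099 -0.0956]  S=[0.5215]  K=[0.5299; 0.2367]  nu=[1.3000]  x^+=[0.1492, -2.0059]  P^+=[0.6608 0.5054; 0.5054 1.1271]
step 3: x^-=[-0.7133, -2.0059]  P^-=[1.4138 0.9920; 0.9920 1.4171]  H_jac=[0.4426 -0.1574]  S=[0.5938]  K=[0.7908; 0.3638]  nu=[-3.0407]  x^+=[-3.1179, -3.1120]  P^+=[1.0425 0.8212; 0.8212 1.3385]

H_jac[0,0] = 0.4426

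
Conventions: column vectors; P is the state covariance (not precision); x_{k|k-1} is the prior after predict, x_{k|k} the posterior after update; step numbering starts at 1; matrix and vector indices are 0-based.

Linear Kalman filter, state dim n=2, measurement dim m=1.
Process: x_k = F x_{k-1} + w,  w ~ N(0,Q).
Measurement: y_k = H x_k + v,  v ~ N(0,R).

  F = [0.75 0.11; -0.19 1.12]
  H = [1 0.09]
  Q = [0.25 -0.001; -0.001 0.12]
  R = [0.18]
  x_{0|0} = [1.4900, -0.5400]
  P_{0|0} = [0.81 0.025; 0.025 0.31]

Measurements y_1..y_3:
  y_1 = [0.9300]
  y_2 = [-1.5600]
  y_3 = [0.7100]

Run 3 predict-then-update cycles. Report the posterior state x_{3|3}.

step 1: x^-=[1.0581, -0.8879]  P^-=[0.7135 -0.0578; -0.0578 0.5275]  S=[0.8874]  K=[0.7982; -0.0116]  nu=[-0.0482]  x^+=[1.0196, -0.8873]  P^+=[0.1481 -0.0495; -0.0495 0.5273]
step 2: x^-=[0.6671, -1.1876]  P^-=[0.3315 0.0023; 0.0023 0.8079]  S=[0.5185]  K=[0.6398; 0.1446]  nu=[-2.1202]  x^+=[-0.6894, -1.4942]  P^+=[0.1193 -0.0457; -0.0457 0.7971]
step 3: x^-=[-0.6814, -1.5425]  P^-=[0.3192 0.0428; 0.0428 1.1436]  S=[0.5162]  K=[0.6259; 0.2823]  nu=[1.5303]  x^+=[0.2763, -1.1106]  P^+=[0.1170 -0.0484; -0.0484 1.1025]

x_post = [0.2763, -1.1106]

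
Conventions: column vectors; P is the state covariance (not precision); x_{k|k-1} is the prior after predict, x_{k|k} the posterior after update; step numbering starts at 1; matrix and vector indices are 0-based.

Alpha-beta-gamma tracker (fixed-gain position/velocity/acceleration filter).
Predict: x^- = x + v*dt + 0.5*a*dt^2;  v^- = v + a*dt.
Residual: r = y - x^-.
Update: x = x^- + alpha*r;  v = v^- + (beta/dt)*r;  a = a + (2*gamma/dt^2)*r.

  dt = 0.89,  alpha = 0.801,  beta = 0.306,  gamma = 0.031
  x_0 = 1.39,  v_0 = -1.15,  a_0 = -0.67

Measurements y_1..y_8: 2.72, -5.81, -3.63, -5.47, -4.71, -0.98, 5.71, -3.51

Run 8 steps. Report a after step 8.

step 1: x_pred=0.1011  r=2.6189  x^+=2.1988  v^+=-0.8459  a^+=-0.4650
step 2: x_pred=1.2618  r=-7.0718  x^+=-4.4027  v^+=-3.6912  a^+=-1.0185
step 3: x_pred=-8.0913  r=4.4613  x^+=-4.5178  v^+=-3.0638  a^+=-0.6694
step 4: x_pred=-7.5097  r=2.0397  x^+=-5.8759  v^+=-2.9583  a^+=-0.5097
step 5: x_pred=-8.7106  r=4.0006  x^+=-5.5061  v^+=-2.0364  a^+=-0.1966
step 6: x_pred=-7.3964  r=6.4164  x^+=-2.2569  v^+=-0.0053  a^+=0.3057
step 7: x_pred=-2.1405  r=7.8505  x^+=4.1478  v^+=2.9659  a^+=0.9201
step 8: x_pred=7.1519  r=-10.6619  x^+=-1.3883  v^+=0.1191  a^+=0.0856

a_post = 0.0856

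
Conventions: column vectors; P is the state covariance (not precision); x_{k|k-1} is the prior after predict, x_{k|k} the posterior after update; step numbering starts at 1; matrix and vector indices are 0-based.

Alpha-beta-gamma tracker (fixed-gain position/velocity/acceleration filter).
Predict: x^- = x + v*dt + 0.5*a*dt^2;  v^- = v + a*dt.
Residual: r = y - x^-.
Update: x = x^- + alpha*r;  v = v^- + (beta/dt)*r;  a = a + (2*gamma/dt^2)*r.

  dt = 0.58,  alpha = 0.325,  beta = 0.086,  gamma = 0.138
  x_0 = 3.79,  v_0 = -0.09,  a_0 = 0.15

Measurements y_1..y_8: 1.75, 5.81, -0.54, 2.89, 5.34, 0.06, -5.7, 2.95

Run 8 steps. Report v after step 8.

v_post = -2.2046

step 1: x_pred=3.7630  r=-2.0130  x^+=3.1088  v^+=-0.3015  a^+=-1.5016
step 2: x_pred=2.6814  r=3.1286  x^+=3.6982  v^+=-0.7085  a^+=1.0653
step 3: x_pred=3.4664  r=-4.0064  x^+=2.1643  v^+=-0.6847  a^+=-2.2218
step 4: x_pred=1.3935  r=1.4965  x^+=1.8799  v^+=-1.7514  a^+=-0.9940
step 5: x_pred=0.6969  r=4.6431  x^+=2.2059  v^+=-1.6395  a^+=2.8155
step 6: x_pred=1.7286  r=-1.6686  x^+=1.1863  v^+=-0.2539  a^+=1.4465
step 7: x_pred=1.2823  r=-6.9823  x^+=-0.9869  v^+=-0.4502  a^+=-4.2821
step 8: x_pred=-1.9683  r=4.9183  x^+=-0.3699  v^+=-2.2046  a^+=-0.2469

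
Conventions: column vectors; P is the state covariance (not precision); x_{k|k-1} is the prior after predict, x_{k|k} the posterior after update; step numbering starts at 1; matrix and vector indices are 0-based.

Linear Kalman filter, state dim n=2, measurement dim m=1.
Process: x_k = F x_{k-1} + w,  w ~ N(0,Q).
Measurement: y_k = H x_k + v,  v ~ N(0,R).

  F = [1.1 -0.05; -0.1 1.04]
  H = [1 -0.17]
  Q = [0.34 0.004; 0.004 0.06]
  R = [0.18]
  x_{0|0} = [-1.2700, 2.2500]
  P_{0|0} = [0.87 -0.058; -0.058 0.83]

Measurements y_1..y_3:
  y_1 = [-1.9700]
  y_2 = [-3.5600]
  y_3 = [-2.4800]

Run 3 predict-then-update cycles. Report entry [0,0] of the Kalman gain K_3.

step 1: x^-=[-1.5095, 2.4670]  P^-=[1.4012 -0.2015; -0.2015 0.9785]  S=[1.6779]  K=[0.8555; -0.2192]  nu=[-0.0411]  x^+=[-1.5447, 2.4760]  P^+=[0.1732 0.1132; 0.1132 0.8979]
step 2: x^-=[-1.8229, 2.7295]  P^-=[0.5394 0.0683; 0.0683 1.0093]  S=[0.7253]  K=[0.7276; -0.1424]  nu=[-1.2730]  x^+=[-2.7492, 2.9108]  P^+=[0.1554 0.1435; 0.1435 0.9946]
step 3: x^-=[-3.1697, 3.3022]  P^-=[0.5147 0.1000; 0.1000 1.1075]  S=[0.6927]  K=[0.7185; -0.1274]  nu=[1.2511]  x^+=[-2.2708, 3.1428]  P^+=[0.1571 0.1634; 0.1634 1.0962]

K[0,0] = 0.7185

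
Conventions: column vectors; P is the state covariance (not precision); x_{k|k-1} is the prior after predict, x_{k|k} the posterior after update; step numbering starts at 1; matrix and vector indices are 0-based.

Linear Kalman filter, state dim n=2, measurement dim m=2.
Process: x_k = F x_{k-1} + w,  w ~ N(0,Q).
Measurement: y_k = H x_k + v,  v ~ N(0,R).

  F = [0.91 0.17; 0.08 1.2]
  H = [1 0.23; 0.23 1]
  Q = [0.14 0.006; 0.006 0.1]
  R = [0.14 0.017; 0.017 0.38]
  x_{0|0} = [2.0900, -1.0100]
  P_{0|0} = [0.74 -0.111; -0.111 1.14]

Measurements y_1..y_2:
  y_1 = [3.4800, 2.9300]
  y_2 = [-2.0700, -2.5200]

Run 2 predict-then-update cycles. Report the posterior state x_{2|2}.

x_post = [-0.0965, -1.0608]

step 1: x^-=[1.7302, -1.0448]  P^-=[0.7514 0.1697; 0.1697 1.7250]  S=[1.0607 0.7653; 0.7653 2.2228]  K=[0.8435 -0.1363; -0.0512 0.8112]  nu=[1.9901, 3.5769]  x^+=[2.9214, 1.7549]  P^+=[0.1313 -0.0677; -0.0677 0.3230]
step 2: x^-=[2.9568, 2.3396]  P^-=[0.2372 0.0066; 0.0066 0.5529]  S=[0.4095 0.2057; 0.2057 0.9485]  K=[0.6178 -0.0695; 0.0372 0.5765]  nu=[-5.5649, -5.5397]  x^+=[-0.0965, -1.0608]  P^+=[0.0939 -0.0375; -0.0375 0.2283]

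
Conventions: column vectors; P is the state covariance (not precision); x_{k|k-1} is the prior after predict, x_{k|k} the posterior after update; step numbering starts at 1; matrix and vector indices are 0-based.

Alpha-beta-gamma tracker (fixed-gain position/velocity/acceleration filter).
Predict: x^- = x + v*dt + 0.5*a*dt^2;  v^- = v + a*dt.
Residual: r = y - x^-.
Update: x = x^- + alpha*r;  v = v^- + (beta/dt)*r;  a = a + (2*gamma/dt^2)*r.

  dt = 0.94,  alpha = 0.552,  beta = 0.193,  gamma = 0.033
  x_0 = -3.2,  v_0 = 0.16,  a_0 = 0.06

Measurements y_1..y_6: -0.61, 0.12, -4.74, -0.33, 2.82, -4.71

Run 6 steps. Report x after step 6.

x_post = -1.4316

step 1: x_pred=-3.0231  r=2.4131  x^+=-1.6911  v^+=0.7119  a^+=0.2402
step 2: x_pred=-0.9158  r=1.0358  x^+=-0.3440  v^+=1.1503  a^+=0.3176
step 3: x_pred=0.8776  r=-5.6176  x^+=-2.2233  v^+=0.2955  a^+=-0.1020
step 4: x_pred=-1.9906  r=1.6606  x^+=-1.0739  v^+=0.5406  a^+=0.0220
step 5: x_pred=-0.5561  r=3.3761  x^+=1.3075  v^+=1.2545  a^+=0.2742
step 6: x_pred=2.6079  r=-7.3179  x^+=-1.4316  v^+=0.0097  a^+=-0.2724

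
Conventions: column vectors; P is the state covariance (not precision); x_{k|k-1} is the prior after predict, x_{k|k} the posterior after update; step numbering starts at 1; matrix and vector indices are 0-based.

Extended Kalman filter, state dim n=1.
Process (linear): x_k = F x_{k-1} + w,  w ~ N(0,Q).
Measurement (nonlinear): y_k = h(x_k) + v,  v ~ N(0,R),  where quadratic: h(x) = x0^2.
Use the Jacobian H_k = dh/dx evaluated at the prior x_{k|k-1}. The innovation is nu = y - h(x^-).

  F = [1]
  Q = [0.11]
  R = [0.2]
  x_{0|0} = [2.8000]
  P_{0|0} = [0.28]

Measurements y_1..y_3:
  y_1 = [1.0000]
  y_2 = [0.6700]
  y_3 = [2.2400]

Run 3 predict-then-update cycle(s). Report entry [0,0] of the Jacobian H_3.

step 1: x^-=[2.8000]  P^-=[0.3900]  H_jac=[5.6000]  S=[12.4304]  K=[0.1757]  nu=[-6.8400]  x^+=[1.5982]  P^+=[0.0063]
step 2: x^-=[1.5982]  P^-=[0.1163]  H_jac=[3.1964]  S=[1.3880]  K=[0.2678]  nu=[-1.8843]  x^+=[1.0937]  P^+=[0.0168]
step 3: x^-=[1.0937]  P^-=[0.1268]  H_jac=[2.1873]  S=[0.8064]  K=[0.3438]  nu=[1.0439]  x^+=[1.4526]  P^+=[0.0314]

H_jac[0,0] = 2.1873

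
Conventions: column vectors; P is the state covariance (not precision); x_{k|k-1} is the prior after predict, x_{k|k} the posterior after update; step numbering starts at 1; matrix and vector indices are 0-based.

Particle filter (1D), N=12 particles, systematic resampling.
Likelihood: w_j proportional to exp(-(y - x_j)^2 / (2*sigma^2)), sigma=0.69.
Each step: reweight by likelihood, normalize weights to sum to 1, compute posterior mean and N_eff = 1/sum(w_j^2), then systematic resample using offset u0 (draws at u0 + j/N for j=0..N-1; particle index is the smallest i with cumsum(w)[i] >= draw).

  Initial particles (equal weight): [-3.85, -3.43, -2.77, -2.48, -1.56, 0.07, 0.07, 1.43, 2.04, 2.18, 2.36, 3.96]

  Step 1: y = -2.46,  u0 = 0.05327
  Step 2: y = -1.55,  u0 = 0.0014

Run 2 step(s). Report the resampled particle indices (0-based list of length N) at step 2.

resampled_idx = [0, 3, 5, 6, 7, 8, 9, 10, 10, 10, 11, 11]

step 1: w=[0.0463, 0.1312, 0.3187, 0.3524, 0.1506, 0.0004, 0.0004, 0.0000, 0.0000, 0.0000, 0.0000, 0.0000]  mean=-2.6199  Neff=3.7350  idx=[1, 1, 2, 2, 2, 2, 3, 3, 3, 3, 4, 4]
step 2: w=[0.0054, 0.0054, 0.0466, 0.0466, 0.0466, 0.0466, 0.0896, 0.0896, 0.0896, 0.0896, 0.2222, 0.2222]  mean=-2.1354  Neff=7.1622  idx=[0, 3, 5, 6, 7, 8, 9, 10, 10, 10, 11, 11]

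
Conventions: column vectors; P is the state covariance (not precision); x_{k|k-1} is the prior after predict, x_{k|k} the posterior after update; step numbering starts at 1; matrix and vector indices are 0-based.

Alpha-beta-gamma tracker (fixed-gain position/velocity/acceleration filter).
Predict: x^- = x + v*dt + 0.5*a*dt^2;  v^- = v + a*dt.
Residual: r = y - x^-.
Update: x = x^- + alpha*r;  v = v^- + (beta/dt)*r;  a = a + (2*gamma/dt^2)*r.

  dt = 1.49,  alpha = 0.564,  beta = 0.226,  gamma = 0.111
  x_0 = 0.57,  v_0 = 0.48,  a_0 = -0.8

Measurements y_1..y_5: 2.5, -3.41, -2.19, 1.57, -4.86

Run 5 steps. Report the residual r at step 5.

resid = 0.7648

step 1: x_pred=0.3972  r=2.1028  x^+=1.5832  v^+=-0.3930  a^+=-0.5897
step 2: x_pred=0.3429  r=-3.7529  x^+=-1.7737  v^+=-1.8410  a^+=-0.9650
step 3: x_pred=-5.5880  r=3.3980  x^+=-3.6715  v^+=-2.7634  a^+=-0.6252
step 4: x_pred=-8.4830  r=10.0530  x^+=-2.8131  v^+=-2.1702  a^+=0.3800
step 5: x_pred=-5.6248  r=0.7648  x^+=-5.1935  v^+=-1.4879  a^+=0.4565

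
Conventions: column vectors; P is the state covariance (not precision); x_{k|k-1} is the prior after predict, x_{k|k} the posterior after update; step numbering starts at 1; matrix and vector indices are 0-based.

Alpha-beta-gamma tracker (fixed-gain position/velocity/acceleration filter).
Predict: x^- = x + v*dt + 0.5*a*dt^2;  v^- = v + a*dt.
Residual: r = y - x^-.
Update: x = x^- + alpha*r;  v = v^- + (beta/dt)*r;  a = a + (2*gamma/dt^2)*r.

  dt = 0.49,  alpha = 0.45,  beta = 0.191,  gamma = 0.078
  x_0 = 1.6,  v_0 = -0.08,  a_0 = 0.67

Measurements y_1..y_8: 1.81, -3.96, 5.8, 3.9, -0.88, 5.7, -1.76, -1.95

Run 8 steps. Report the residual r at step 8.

step 1: x_pred=1.6412  r=0.1688  x^+=1.7172  v^+=0.3141  a^+=0.7797
step 2: x_pred=1.9647  r=-5.9247  x^+=-0.7014  v^+=-1.6133  a^+=-3.0698
step 3: x_pred=-1.8605  r=7.6605  x^+=1.5867  v^+=-0.1315  a^+=1.9074
step 4: x_pred=1.7513  r=2.1487  x^+=2.7182  v^+=1.6407  a^+=3.3035
step 5: x_pred=3.9188  r=-4.7988  x^+=1.7593  v^+=1.3889  a^+=0.1856
step 6: x_pred=2.4622  r=3.2378  x^+=3.9192  v^+=2.7420  a^+=2.2893
step 7: x_pred=5.5376  r=-7.2976  x^+=2.2537  v^+=1.0192  a^+=-2.4521
step 8: x_pred=2.4587  r=-4.4087  x^+=0.4748  v^+=-1.9009  a^+=-5.3166

resid = -4.4087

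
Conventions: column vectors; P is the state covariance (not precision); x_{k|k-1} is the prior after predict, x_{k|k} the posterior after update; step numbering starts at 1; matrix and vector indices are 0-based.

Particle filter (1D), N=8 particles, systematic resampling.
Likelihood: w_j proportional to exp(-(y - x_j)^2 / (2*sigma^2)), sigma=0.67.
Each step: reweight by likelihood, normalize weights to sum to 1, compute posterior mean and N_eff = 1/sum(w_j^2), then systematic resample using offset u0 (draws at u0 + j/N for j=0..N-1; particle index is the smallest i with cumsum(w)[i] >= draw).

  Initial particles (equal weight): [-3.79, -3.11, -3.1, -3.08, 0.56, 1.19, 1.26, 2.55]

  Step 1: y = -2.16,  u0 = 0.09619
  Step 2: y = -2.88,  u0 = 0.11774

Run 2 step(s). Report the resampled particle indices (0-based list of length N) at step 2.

step 1: w=[0.0439, 0.3098, 0.3164, 0.3297, 0.0002, 0.0000, 0.0000, 0.0000]  mean=-3.1259  Neff=3.2605  idx=[1, 1, 1, 2, 2, 3, 3, 3]
step 2: w=[0.1242, 0.1242, 0.1242, 0.1248, 0.1248, 0.1260, 0.1260, 0.1260]  mean=-3.0962  Neff=7.9997  idx=[0, 1, 2, 3, 4, 5, 6, 7]

resampled_idx = [0, 1, 2, 3, 4, 5, 6, 7]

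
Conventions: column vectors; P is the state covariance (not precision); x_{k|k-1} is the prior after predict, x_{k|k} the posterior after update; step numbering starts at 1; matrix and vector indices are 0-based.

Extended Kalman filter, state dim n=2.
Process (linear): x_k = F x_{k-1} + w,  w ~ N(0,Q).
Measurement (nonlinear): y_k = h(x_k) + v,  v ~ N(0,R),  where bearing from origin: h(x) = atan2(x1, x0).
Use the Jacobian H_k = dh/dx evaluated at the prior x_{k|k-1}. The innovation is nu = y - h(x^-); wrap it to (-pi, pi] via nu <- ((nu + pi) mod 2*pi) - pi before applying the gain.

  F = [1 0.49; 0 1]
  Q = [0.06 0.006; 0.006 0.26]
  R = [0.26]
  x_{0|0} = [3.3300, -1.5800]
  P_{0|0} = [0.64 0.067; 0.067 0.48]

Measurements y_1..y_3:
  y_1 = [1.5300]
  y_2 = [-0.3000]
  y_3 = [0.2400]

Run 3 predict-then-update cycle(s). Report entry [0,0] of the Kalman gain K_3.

step 1: x^-=[2.5558, -1.5800]  P^-=[0.8809 0.3082; 0.3082 0.7400]  H_jac=[0.1750 0.2831]  S=[0.3768]  K=[0.6406; 0.6991]  nu=[2.0837]  x^+=[3.8907, -0.1234]  P^+=[0.7263 0.1394; 0.1394 0.5559]
step 2: x^-=[3.8303, -0.1234]  P^-=[1.0564 0.4178; 0.4178 0.8159]  H_jac=[0.0084 0.2608]  S=[0.3174]  K=[0.3713; 0.6814]  nu=[-0.2678]  x^+=[3.7308, -0.3059]  P^+=[1.0126 0.3375; 0.3375 0.6685]
step 3: x^-=[3.5810, -0.3059]  P^-=[1.5639 0.6711; 0.6711 0.9285]  H_jac=[0.0237 0.2772]  S=[0.3410]  K=[0.6541; 0.8013]  nu=[0.3252]  x^+=[3.7937, -0.0453]  P^+=[1.4180 0.4923; 0.4923 0.7095]

K[0,0] = 0.6541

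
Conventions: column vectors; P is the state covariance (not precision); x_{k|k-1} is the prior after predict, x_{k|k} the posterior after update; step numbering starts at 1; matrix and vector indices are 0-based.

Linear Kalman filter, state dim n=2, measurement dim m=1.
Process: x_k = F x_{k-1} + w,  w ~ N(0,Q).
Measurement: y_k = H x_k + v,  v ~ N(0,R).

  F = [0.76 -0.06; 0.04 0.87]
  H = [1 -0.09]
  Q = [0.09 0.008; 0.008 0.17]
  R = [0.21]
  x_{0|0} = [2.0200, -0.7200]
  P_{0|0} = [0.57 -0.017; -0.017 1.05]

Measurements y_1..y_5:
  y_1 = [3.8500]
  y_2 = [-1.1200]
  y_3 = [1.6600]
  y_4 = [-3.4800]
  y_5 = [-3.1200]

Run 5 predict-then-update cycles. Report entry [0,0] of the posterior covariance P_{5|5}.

step 1: x^-=[1.5784, -0.5456]  P^-=[0.4246 -0.0407; -0.0407 0.9645]  S=[0.6497]  K=[0.6591; -0.1962]  nu=[2.2225]  x^+=[3.0433, -0.9817]  P^+=[0.1423 0.0433; 0.0433 0.9395]
step 2: x^-=[2.3718, -0.7323]  P^-=[0.1716 -0.0082; -0.0082 0.8843]  S=[0.3903]  K=[0.4417; -0.2248]  nu=[-3.5577]  x^+=[0.8005, 0.0676]  P^+=[0.0955 0.0306; 0.0306 0.8646]
step 3: x^-=[0.6043, 0.0908]  P^-=[0.1455 -0.0141; -0.0141 0.8267]  S=[0.3647]  K=[0.4024; -0.2426]  nu=[1.0639]  x^+=[1.0324, -0.1673]  P^+=[0.0864 0.0215; 0.0215 0.8052]
step 4: x^-=[0.7946, -0.1042]  P^-=[0.1409 -0.0172; -0.0172 0.7811]  S=[0.3603]  K=[0.3953; -0.2429]  nu=[-4.2840]  x^+=[-0.8987, 0.9365]  P^+=[0.0846 0.0174; 0.0174 0.7599]
step 5: x^-=[-0.7392, 0.7788]  P^-=[0.1400 -0.0176; -0.0176 0.7465]  S=[0.3592]  K=[0.3941; -0.2362]  nu=[-2.3107]  x^+=[-1.6500, 1.3245]  P^+=[0.0842 0.0158; 0.0158 0.7264]

P_post[0,0] = 0.0842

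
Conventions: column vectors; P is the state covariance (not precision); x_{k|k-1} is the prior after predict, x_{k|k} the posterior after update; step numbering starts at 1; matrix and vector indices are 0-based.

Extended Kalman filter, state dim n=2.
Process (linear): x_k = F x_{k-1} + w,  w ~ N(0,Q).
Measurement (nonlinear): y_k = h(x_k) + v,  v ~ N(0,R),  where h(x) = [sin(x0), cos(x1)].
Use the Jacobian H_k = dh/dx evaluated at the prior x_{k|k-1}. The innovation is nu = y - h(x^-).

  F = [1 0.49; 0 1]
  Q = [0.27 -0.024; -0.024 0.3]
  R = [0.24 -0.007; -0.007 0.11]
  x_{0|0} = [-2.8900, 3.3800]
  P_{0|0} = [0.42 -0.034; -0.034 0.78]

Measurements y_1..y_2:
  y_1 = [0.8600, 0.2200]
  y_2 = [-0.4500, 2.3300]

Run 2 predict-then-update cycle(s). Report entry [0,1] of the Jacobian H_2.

step 1: x^-=[-1.2338, 3.3800]  P^-=[0.8440 0.3242; 0.3242 1.0800]  H_jac=[0.3307 0.0000; 0.0000 0.2362]  S=[0.3323 0.0183; 0.0183 0.1702]  K=[0.8199 0.3615; 0.2415 1.4723]  nu=[1.8038, 1.1917]  x^+=[0.6760, 5.5701]  P^+=[0.5875 0.1441; 0.1441 0.6786]
step 2: x^-=[3.4053, 5.5701]  P^-=[1.1616 0.4526; 0.4526 0.9786]  H_jac=[-0.9654 0.0000; 0.0000 0.6542]  S=[1.3227 -0.2929; -0.2929 0.5288]  K=[-0.8251 0.1030; -0.0710 1.1713]  nu=[-0.1893, 1.5737]  x^+=[3.7236, 7.4268]  P^+=[0.2059 0.0261; 0.0261 0.1977]

H_jac[0,1] = 0.0000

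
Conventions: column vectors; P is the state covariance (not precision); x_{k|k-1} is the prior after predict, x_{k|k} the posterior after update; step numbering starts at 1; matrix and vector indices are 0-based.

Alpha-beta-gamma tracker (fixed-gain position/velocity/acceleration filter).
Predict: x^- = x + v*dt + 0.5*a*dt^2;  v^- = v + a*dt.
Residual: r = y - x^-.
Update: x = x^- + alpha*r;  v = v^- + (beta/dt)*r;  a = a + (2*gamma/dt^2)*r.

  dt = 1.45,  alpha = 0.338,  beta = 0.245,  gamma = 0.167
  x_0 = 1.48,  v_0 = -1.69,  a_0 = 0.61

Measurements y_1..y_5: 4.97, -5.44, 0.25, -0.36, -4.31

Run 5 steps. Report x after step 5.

step 1: x_pred=-0.3292  r=5.2992  x^+=1.4619  v^+=0.0899  a^+=1.4518
step 2: x_pred=3.1185  r=-8.5585  x^+=0.2257  v^+=0.7490  a^+=0.0922
step 3: x_pred=1.4087  r=-1.1587  x^+=1.0170  v^+=0.6869  a^+=-0.0918
step 4: x_pred=1.9166  r=-2.2766  x^+=1.1471  v^+=0.1691  a^+=-0.4535
step 5: x_pred=0.9156  r=-5.2256  x^+=-0.8507  v^+=-1.3714  a^+=-1.2836

x_post = -0.8507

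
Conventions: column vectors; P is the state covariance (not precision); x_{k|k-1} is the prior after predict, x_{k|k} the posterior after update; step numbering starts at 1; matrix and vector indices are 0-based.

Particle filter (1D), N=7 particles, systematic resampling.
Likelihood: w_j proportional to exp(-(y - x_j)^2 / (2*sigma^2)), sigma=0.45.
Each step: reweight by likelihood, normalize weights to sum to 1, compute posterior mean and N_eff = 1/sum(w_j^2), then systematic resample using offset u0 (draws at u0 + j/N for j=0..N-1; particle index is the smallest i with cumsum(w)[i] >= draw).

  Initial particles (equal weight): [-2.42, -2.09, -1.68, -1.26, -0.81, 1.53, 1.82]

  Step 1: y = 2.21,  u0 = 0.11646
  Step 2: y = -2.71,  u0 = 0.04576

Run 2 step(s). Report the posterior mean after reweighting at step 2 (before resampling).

step 1: w=[0.0000, 0.0000, 0.0000, 0.0000, 0.0000, 0.3173, 0.6827]  mean=1.7280  Neff=1.7644  idx=[5, 5, 6, 6, 6, 6, 6]
step 2: w=[0.4977, 0.4977, 0.0009, 0.0009, 0.0009, 0.0009, 0.0009]  mean=1.5314  Neff=2.0188  idx=[0, 0, 0, 0, 1, 1, 1]

post_mean = 1.5314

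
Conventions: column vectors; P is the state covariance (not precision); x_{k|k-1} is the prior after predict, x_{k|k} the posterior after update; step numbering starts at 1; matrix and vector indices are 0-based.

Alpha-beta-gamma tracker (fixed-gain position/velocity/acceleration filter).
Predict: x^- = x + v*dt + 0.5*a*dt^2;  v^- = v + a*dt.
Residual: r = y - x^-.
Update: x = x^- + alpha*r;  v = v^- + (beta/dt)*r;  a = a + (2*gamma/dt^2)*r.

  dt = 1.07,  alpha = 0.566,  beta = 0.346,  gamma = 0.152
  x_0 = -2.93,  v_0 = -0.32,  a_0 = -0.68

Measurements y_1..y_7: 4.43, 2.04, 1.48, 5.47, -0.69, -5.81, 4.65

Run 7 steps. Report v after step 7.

v_post = -4.9070

step 1: x_pred=-3.6617  r=8.0917  x^+=0.9182  v^+=1.5690  a^+=1.4685
step 2: x_pred=3.4377  r=-1.3977  x^+=2.6466  v^+=2.6883  a^+=1.0974
step 3: x_pred=6.1513  r=-4.6713  x^+=3.5074  v^+=2.3520  a^+=-0.1429
step 4: x_pred=5.9422  r=-0.4722  x^+=5.6749  v^+=2.0464  a^+=-0.2683
step 5: x_pred=7.7110  r=-8.4010  x^+=2.9560  v^+=-0.9573  a^+=-2.4990
step 6: x_pred=0.5012  r=-6.3112  x^+=-3.0709  v^+=-5.6720  a^+=-4.1748
step 7: x_pred=-11.5299  r=16.1799  x^+=-2.3721  v^+=-4.9070  a^+=0.1214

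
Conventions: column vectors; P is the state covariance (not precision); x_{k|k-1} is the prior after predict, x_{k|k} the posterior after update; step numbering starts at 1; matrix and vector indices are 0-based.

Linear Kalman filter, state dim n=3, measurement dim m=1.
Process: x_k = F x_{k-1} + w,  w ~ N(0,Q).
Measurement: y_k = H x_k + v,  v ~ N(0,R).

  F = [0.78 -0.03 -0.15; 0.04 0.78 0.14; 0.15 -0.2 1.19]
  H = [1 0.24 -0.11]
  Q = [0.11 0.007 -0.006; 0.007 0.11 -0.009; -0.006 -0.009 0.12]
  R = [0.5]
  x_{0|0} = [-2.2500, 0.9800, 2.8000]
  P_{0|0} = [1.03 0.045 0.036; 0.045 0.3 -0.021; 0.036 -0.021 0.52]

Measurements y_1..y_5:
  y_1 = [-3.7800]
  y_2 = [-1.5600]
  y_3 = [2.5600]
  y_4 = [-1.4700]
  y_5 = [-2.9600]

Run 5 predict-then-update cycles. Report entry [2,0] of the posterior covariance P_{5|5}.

step 1: x^-=[-2.2044, 1.0664, 2.7985]  P^-=[0.7379 0.0548 0.0490; 0.0548 0.3030 0.0255; 0.0490 0.0255 0.9117]  S=[1.2806]  K=[0.5823; 0.0974; -0.0353]  nu=[-1.5237]  x^+=[-3.0916, 0.9180, 2.8523]  P^+=[0.3037 -0.0178 0.0753; -0.0178 0.2908 0.0299; 0.0753 0.0299 0.9101]
step 2: x^-=[-2.8669, 0.9917, 2.7468]  P^-=[0.2990 -0.0161 -0.0603; -0.0161 0.3115 0.1292; -0.0603 0.1292 1.4410]  S=[0.8331]  K=[0.3622; 0.0533; -0.2254]  nu=[1.3710]  x^+=[-2.3703, 1.0648, 2.4378]  P^+=[0.1897 -0.0322 0.0077; -0.0322 0.3092 0.1392; 0.0077 0.1392 1.3987]
step 3: x^-=[-2.2464, 1.0771, 2.3325]  P^-=[0.2581 -0.0593 -0.2202; -0.0593 0.3543 0.2993; -0.2202 0.2993 2.0557]  S=[0.8076]  K=[0.3320; -0.0089; -0.4638]  nu=[4.8045]  x^+=[-0.6514, 1.0342, 0.1042]  P^+=[0.1691 -0.0569 -0.0959; -0.0569 0.3542 0.2959; -0.0959 0.2959 1.8820]
step 4: x^-=[-0.5548, 0.7952, -0.1805]  P^-=[0.2833 -0.1159 -0.3994; -0.1159 0.4227 0.5039; -0.3994 0.5039 2.6314]  S=[0.8452]  K=[0.3543; -0.0826; -0.6720]  nu=[-1.1259]  x^+=[-0.9537, 0.8882, 0.5761]  P^+=[0.1772 -0.0911 -0.1982; -0.0911 0.4169 0.4570; -0.1982 0.4570 2.2497]
step 5: x^-=[-0.8569, 0.7353, 0.3649]  P^-=[0.3236 -0.1756 -0.5518; -0.1756 0.4999 0.6897; -0.5518 0.6897 3.0437]  S=[0.8899]  K=[0.3845; -0.1478; -0.8104]  nu=[-2.2394]  x^+=[-1.7179, 1.0663, 2.1796]  P^+=[0.1920 -0.1251 -0.2746; -0.1251 0.4805 0.5831; -0.2746 0.5831 2.4594]

P_post[2,0] = -0.2746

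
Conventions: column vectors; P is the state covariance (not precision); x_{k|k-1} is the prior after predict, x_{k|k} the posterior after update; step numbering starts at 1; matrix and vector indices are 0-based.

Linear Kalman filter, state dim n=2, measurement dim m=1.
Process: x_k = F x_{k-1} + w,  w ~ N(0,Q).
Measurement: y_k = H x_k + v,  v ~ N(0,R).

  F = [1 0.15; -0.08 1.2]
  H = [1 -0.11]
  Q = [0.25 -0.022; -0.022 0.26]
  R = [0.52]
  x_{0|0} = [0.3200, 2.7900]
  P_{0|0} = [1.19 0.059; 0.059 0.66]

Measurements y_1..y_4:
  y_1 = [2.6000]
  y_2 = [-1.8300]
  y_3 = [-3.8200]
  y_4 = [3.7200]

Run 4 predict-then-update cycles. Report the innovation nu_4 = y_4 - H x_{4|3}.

step 1: x^-=[0.7385, 3.3224]  P^-=[1.4726 0.0717; 0.0717 1.2067]  S=[1.9914]  K=[0.7355; -0.0307]  nu=[2.2270]  x^+=[2.3764, 3.2541]  P^+=[0.3953 0.1166; 0.1166 1.2048]
step 2: x^-=[2.8646, 3.7148]  P^-=[0.7074 0.3018; 0.3018 1.9751]  S=[1.1849]  K=[0.5690; 0.0713]  nu=[-4.2859]  x^+=[0.4259, 3.4092]  P^+=[0.3238 0.2537; 0.2537 1.9691]
step 3: x^-=[0.9373, 4.0570]  P^-=[0.6942 0.6079; 0.6079 3.0488]  S=[1.1173]  K=[0.5614; 0.2439]  nu=[-4.3111]  x^+=[-1.4831, 3.0055]  P^+=[0.3420 0.4549; 0.4549 2.9823]
step 4: x^-=[-1.0322, 3.7252]  P^-=[0.7956 1.0279; 1.0279 4.4694]  S=[1.1435]  K=[0.5968; 0.4689]  nu=[5.1620]  x^+=[2.0487, 6.1459]  P^+=[0.3882 0.7078; 0.7078 4.2179]

innov = [5.1620]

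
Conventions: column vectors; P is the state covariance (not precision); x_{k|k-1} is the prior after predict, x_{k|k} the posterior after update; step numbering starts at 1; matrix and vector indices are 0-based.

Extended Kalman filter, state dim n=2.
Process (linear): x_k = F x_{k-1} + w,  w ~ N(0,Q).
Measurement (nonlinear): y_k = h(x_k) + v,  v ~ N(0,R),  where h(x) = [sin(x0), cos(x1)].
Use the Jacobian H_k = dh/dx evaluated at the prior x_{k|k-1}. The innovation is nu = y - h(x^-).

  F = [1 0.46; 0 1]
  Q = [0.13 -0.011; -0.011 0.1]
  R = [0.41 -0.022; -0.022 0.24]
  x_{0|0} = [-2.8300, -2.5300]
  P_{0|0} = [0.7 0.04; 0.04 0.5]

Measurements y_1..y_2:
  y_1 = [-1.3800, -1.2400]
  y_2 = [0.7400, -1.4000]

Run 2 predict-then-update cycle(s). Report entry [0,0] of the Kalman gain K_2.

step 1: x^-=[-3.9938, -2.5300]  P^-=[0.9726 0.2590; 0.2590 0.6000]  H_jac=[-0.6583 0.0000; 0.0000 0.5742]  S=[0.8315 -0.1199; -0.1199 0.4378]  K=[-0.7507 0.1341; -0.0954 0.7608]  nu=[-2.1327, -0.4213]  x^+=[-2.4493, -2.6471]  P^+=[0.4720 0.0848; 0.0848 0.3217]
step 2: x^-=[-3.6669, -2.6471]  P^-=[0.7481 0.2218; 0.2218 0.4217]  H_jac=[-0.8651 0.0000; 0.0000 0.4746]  S=[0.9699 -0.1131; -0.1131 0.3350]  K=[-0.6565 0.0926; -0.1334 0.5524]  nu=[0.2385, -0.5198]  x^+=[-3.8717, -2.9660]  P^+=[0.3135 0.0773; 0.0773 0.2855]

K[0,0] = -0.6565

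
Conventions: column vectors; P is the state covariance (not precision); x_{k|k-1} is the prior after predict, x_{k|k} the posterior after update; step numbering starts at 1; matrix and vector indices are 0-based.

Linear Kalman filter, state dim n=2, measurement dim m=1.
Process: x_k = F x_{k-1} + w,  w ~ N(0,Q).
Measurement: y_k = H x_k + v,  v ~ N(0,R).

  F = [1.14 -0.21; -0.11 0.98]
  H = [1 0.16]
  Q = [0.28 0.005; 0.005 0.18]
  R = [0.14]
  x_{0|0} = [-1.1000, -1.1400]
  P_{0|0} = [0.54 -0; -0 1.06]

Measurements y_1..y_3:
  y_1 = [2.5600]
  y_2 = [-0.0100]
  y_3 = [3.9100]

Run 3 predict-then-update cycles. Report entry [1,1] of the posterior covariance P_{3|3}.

step 1: x^-=[-1.0146, -0.9962]  P^-=[1.0285 -0.2809; -0.2809 1.2046]  S=[1.1095]  K=[0.8865; -0.0794]  nu=[3.7340]  x^+=[2.2957, -1.2928]  P^+=[0.1566 -0.2027; -0.2027 1.1976]
step 2: x^-=[2.8886, -1.5195]  P^-=[0.6333 -0.4923; -0.4923 1.3757]  S=[0.6510]  K=[0.8518; -0.4180]  nu=[-2.6554]  x^+=[0.6266, -0.4094]  P^+=[0.1609 -0.2604; -0.2604 1.2620]
step 3: x^-=[0.8003, -0.4702]  P^-=[0.6695 -0.5719; -0.5719 1.4501]  S=[0.6636]  K=[0.8710; -0.5121]  nu=[3.1850]  x^+=[3.5743, -2.1013]  P^+=[0.1661 -0.2759; -0.2759 1.2760]

P_post[1,1] = 1.2760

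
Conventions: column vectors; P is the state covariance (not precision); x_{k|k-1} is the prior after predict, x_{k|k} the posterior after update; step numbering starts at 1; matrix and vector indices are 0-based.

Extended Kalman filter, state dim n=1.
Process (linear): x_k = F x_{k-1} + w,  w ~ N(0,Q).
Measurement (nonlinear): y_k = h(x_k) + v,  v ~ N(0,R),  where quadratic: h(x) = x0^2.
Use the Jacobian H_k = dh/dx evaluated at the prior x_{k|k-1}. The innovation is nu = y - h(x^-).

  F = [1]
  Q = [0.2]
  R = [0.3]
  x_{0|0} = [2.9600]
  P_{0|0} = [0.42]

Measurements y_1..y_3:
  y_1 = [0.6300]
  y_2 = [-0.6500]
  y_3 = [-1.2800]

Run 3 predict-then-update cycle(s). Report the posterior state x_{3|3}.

x_post = [-0.0388]

step 1: x^-=[2.9600]  P^-=[0.6200]  H_jac=[5.9200]  S=[22.0288]  K=[0.1666]  nu=[-8.1316]  x^+=[1.6051]  P^+=[0.0084]
step 2: x^-=[1.6051]  P^-=[0.2084]  H_jac=[3.2103]  S=[2.4482]  K=[0.2733]  nu=[-3.2264]  x^+=[0.7232]  P^+=[0.0255]
step 3: x^-=[0.7232]  P^-=[0.2255]  H_jac=[1.4465]  S=[0.7719]  K=[0.4226]  nu=[-1.8031]  x^+=[-0.0388]  P^+=[0.0877]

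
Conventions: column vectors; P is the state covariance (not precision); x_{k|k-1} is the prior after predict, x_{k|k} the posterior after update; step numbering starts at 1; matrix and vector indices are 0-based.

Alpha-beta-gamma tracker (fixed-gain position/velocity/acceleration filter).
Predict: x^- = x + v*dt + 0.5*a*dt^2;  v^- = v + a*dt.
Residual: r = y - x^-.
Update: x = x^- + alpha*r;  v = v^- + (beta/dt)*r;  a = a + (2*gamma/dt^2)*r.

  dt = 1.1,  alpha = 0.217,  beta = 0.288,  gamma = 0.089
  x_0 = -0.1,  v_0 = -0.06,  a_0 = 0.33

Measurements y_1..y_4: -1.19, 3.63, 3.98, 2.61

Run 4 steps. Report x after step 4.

x_post = 5.1501

step 1: x_pred=0.0337  r=-1.2236  x^+=-0.2319  v^+=-0.0174  a^+=0.1500
step 2: x_pred=-0.1602  r=3.7902  x^+=0.6622  v^+=1.1400  a^+=0.7076
step 3: x_pred=2.3443  r=1.6357  x^+=2.6992  v^+=2.3466  a^+=0.9482
step 4: x_pred=5.8541  r=-3.2441  x^+=5.1501  v^+=2.5402  a^+=0.4710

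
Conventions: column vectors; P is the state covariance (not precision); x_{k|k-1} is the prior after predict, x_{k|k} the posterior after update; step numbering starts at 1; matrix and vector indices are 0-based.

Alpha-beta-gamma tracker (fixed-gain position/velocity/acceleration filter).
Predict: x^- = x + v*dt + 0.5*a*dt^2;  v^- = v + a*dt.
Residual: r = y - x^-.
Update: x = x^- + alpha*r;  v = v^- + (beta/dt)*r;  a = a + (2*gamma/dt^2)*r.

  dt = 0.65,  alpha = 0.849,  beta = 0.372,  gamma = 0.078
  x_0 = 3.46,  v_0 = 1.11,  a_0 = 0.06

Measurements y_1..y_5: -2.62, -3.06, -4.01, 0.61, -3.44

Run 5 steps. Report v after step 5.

step 1: x_pred=4.1942  r=-6.8142  x^+=-1.5911  v^+=-2.7508  a^+=-2.4560
step 2: x_pred=-3.8979  r=0.8379  x^+=-3.1865  v^+=-3.8677  a^+=-2.1466
step 3: x_pred=-6.1540  r=2.1440  x^+=-4.3337  v^+=-4.0359  a^+=-1.3550
step 4: x_pred=-7.2434  r=7.8534  x^+=-0.5759  v^+=-0.4222  a^+=1.5447
step 5: x_pred=-0.5239  r=-2.9161  x^+=-2.9997  v^+=-1.0870  a^+=0.4680

v_post = -1.0870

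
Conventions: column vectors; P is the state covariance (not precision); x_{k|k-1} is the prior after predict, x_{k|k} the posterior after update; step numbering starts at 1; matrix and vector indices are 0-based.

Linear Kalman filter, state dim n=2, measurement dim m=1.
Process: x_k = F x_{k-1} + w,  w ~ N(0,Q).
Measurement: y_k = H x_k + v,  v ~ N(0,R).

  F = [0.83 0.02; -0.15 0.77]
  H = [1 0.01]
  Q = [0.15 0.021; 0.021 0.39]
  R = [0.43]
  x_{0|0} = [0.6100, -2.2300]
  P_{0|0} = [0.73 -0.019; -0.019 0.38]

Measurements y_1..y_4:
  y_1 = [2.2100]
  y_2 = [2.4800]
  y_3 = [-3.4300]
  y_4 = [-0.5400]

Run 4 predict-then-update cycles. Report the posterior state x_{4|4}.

x_post = [-0.4610, -1.2089]

step 1: x^-=[0.4617, -1.8086]  P^-=[0.6524 -0.0761; -0.0761 0.6361]  S=[1.0810]  K=[0.6029; -0.0645]  nu=[1.7664]  x^+=[1.5266, -1.9226]  P^+=[0.2596 -0.0341; -0.0341 0.6316]
step 2: x^-=[1.2286, -1.7094]  P^-=[0.3279 -0.0233; -0.0233 0.7782]  S=[0.7575]  K=[0.4326; -0.0204]  nu=[1.2685]  x^+=[1.7773, -1.7353]  P^+=[0.1862 -0.0166; -0.0166 0.7779]
step 3: x^-=[1.4405, -1.6028]  P^-=[0.2780 -0.0007; -0.0007 0.8592]  S=[0.7081]  K=[0.3926; 0.0111]  nu=[-4.8545]  x^+=[-0.4655, -1.6566]  P^+=[0.1689 -0.0038; -0.0038 0.8591]
step 4: x^-=[-0.4195, -1.2058]  P^-=[0.2665 0.0108; 0.0108 0.9041]  S=[0.6969]  K=[0.3827; 0.0284]  nu=[-0.1085]  x^+=[-0.4610, -1.2089]  P^+=[0.1645 0.0032; 0.0032 0.9035]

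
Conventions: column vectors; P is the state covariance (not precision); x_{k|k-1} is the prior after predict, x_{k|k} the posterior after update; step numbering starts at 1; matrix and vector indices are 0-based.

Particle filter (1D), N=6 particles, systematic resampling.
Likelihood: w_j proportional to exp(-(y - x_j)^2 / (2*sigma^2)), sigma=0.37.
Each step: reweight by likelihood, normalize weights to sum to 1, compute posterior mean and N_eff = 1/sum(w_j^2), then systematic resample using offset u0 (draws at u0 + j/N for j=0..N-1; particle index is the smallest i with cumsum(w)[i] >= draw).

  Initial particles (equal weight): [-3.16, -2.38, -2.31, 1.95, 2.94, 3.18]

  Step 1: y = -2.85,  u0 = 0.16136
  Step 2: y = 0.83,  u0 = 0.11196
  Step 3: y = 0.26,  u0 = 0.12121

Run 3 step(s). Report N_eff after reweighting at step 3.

N_eff = 5.4657

step 1: w=[0.4709, 0.2985, 0.2306, 0.0000, 0.0000, 0.0000]  mean=-2.7312  Neff=2.7471  idx=[0, 0, 1, 1, 2, 2]
step 2: w=[0.0000, 0.0000, 0.0824, 0.0824, 0.4176, 0.4176]  mean=-2.3215  Neff=2.7593  idx=[3, 4, 4, 5, 5, 5]
step 3: w=[0.0501, 0.1900, 0.1900, 0.1900, 0.1900, 0.1900]  mean=-2.3135  Neff=5.4657  idx=[1, 2, 3, 4, 4, 5]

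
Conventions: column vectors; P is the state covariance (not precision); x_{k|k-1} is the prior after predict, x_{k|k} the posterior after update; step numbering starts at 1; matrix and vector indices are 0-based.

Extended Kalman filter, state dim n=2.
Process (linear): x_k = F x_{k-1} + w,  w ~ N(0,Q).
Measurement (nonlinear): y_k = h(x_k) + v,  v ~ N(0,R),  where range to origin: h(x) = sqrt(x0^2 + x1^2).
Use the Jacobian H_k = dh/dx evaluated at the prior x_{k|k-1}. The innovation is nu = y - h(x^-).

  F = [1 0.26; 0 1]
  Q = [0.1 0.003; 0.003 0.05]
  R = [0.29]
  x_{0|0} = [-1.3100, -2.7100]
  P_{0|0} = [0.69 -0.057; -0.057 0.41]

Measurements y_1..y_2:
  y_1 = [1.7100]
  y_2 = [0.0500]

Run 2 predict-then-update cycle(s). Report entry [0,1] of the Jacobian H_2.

step 1: x^-=[-2.0146, -2.7100]  P^-=[0.7881 0.0526; 0.0526 0.4600]  H_jac=[-0.5966 -0.8025]  S=[0.9171]  K=[-0.5587; -0.4367]  nu=[-1.6668]  x^+=[-1.0834, -1.9821]  P^+=[0.5018 -0.1712; -0.1712 0.2851]
step 2: x^-=[-1.5987, -1.9821]  P^-=[0.5321 -0.0941; -0.0941 0.3351]  H_jac=[-0.6278 -0.7784]  S=[0.6108]  K=[-0.4271; -0.3303]  nu=[-2.4965]  x^+=[-0.5326, -1.1575]  P^+=[0.4207 -0.1802; -0.1802 0.2684]

H_jac[0,1] = -0.7784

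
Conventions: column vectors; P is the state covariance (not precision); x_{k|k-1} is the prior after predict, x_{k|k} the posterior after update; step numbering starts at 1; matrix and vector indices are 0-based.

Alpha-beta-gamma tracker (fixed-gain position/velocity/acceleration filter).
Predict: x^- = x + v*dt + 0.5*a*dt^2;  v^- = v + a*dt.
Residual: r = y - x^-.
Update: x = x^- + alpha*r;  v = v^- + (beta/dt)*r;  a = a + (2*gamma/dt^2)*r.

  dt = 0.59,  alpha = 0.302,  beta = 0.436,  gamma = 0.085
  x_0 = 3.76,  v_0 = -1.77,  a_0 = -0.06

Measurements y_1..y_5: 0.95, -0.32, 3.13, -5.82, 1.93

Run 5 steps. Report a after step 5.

a_post = 2.2726

step 1: x_pred=2.7053  r=-1.7553  x^+=2.1752  v^+=-3.1025  a^+=-0.9172
step 2: x_pred=0.1851  r=-0.5051  x^+=0.0325  v^+=-4.0169  a^+=-1.1639
step 3: x_pred=-2.5400  r=5.6700  x^+=-0.8277  v^+=-0.5135  a^+=1.6052
step 4: x_pred=-0.8513  r=-4.9687  x^+=-2.3518  v^+=-3.2383  a^+=-0.8214
step 5: x_pred=-4.4054  r=6.3354  x^+=-2.4921  v^+=0.9588  a^+=2.2726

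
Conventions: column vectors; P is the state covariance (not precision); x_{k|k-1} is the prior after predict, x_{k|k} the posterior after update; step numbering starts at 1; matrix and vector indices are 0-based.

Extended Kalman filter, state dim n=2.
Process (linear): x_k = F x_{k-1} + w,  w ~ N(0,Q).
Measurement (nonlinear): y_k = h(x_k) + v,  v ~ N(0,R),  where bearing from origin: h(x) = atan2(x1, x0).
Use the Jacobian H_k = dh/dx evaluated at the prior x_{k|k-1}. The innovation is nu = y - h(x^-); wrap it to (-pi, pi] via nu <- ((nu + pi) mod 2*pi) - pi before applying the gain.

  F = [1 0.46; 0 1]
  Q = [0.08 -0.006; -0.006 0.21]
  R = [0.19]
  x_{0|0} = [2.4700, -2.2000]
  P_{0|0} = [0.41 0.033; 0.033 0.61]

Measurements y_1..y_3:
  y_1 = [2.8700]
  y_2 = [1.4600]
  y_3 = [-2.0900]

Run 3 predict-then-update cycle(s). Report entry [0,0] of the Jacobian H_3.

H_jac[0,0] = 0.0875

step 1: x^-=[1.4580, -2.2000]  P^-=[0.6494 0.3076; 0.3076 0.8200]  H_jac=[0.3158 0.2093]  S=[0.3314]  K=[0.8133; 0.8111]  nu=[-2.4277]  x^+=[-0.5163, -4.1691]  P^+=[0.4303 0.0890; 0.0890 0.6020]
step 2: x^-=[-2.4341, -4.1691]  P^-=[0.7195 0.3599; 0.3599 0.8120]  H_jac=[0.1789 -0.1044]  S=[0.2084]  K=[0.4372; -0.0980]  nu=[-2.7239]  x^+=[-3.6250, -3.9023]  P^+=[0.6797 0.3688; 0.3688 0.8100]
step 3: x^-=[-5.4200, -3.9023]  P^-=[1.2704 0.7354; 0.7354 1.0200]  H_jac=[0.0875 -0.1215]  S=[0.1991]  K=[0.1094; -0.2993]  nu=[0.4276]  x^+=[-5.3732, -4.0302]  P^+=[1.2680 0.7420; 0.7420 1.0021]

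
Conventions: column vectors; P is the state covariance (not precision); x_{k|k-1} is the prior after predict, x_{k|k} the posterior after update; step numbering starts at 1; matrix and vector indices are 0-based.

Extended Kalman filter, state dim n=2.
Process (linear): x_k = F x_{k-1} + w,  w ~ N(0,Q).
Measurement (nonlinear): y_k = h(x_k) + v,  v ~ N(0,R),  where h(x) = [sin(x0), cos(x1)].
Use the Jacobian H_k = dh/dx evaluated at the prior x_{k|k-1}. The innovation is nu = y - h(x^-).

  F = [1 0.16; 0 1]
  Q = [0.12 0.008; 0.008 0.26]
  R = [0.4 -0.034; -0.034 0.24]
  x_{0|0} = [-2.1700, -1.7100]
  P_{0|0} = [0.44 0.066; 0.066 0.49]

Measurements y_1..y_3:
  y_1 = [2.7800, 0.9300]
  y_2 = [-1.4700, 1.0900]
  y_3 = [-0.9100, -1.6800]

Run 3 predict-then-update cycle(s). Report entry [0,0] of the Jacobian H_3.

step 1: x^-=[-2.4436, -1.7100]  P^-=[0.5937 0.1524; 0.1524 0.7500]  H_jac=[-0.7661 0.0000; 0.0000 0.9903]  S=[0.7485 -0.1496; -0.1496 0.9756]  K=[-0.5950 0.0634; -0.0039 0.7608]  nu=[3.4227, 1.0688]  x^+=[-4.4123, -0.9103]  P^+=[0.3135 0.0358; 0.0358 0.1845]
step 2: x^-=[-4.5579, -0.9103]  P^-=[0.4496 0.0733; 0.0733 0.4445]  H_jac=[-0.1538 0.0000; 0.0000 0.7897]  S=[0.4106 -0.0429; -0.0429 0.5172]  K=[-0.1581 0.0988; 0.0438 0.6823]  nu=[-2.4581, 0.4765]  x^+=[-4.1222, -0.6929]  P^+=[0.4330 0.0368; 0.0368 0.2055]
step 3: x^-=[-4.2330, -0.6929]  P^-=[0.5700 0.0777; 0.0777 0.4655]  H_jac=[-0.4612 0.0000; 0.0000 0.6388]  S=[0.5213 -0.0569; -0.0569 0.4299]  K=[-0.4990 0.0494; 0.0068 0.6925]  nu=[-1.7973, -2.4494]  x^+=[-3.4573, -2.4014]  P^+=[0.4364 0.0451; 0.0451 0.2598]

H_jac[0,0] = -0.4612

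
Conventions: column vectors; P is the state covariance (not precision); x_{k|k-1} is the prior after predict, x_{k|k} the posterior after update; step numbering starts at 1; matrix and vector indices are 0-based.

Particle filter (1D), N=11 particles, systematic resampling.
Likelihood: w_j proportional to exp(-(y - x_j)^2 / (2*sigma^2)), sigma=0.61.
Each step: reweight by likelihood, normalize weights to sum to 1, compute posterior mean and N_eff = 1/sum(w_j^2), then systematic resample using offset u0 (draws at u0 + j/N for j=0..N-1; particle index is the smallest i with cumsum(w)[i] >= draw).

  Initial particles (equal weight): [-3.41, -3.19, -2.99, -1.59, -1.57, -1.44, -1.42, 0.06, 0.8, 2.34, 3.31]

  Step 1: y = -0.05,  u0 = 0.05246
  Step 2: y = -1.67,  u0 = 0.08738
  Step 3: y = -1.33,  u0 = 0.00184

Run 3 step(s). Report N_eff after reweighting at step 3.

step 1: w=[0.0000, 0.0000, 0.0000, 0.0257, 0.0280, 0.0465, 0.0501, 0.6133, 0.2361, 0.0003, 0.0000]  mean=0.0035  Neff=2.2828  idx=[4, 6, 7, 7, 7, 7, 7, 7, 8, 8, 8]
step 2: w=[0.4898, 0.4564, 0.0089, 0.0089, 0.0089, 0.0089, 0.0089, 0.0089, 0.0001, 0.0001, 0.0001]  mean=-1.4135  Neff=2.2287  idx=[0, 0, 0, 0, 0, 1, 1, 1, 1, 1, 7]
step 3: w=[0.0959, 0.0959, 0.0959, 0.0959, 0.0959, 0.1025, 0.1025, 0.1025, 0.1025, 0.1025, 0.0077]  mean=-1.4805  Neff=10.1390  idx=[0, 0, 1, 2, 3, 4, 5, 6, 7, 8, 9]

N_eff = 10.1390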